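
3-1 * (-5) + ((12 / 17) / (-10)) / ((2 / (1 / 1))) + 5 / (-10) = 1269 / 170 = 7.46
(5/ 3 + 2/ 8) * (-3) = -23/ 4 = -5.75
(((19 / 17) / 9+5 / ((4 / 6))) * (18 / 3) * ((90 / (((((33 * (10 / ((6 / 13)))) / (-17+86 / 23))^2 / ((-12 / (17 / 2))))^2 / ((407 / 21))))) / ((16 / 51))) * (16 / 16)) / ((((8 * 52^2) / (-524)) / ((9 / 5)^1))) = -38046382708311513 / 14548070181918060788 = -0.00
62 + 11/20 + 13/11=14021/220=63.73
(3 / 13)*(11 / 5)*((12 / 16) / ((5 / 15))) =297 / 260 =1.14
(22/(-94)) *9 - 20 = -1039/47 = -22.11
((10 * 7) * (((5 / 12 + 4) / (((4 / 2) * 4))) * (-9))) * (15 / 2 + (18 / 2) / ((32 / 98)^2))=-130938885 / 4096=-31967.50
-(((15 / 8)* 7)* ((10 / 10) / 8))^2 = -11025 / 4096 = -2.69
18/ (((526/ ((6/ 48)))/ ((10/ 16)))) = 0.00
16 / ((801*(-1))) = -16 / 801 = -0.02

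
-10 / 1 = -10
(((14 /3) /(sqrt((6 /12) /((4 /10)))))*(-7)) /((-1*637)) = 4*sqrt(5) /195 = 0.05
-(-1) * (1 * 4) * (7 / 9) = 28 / 9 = 3.11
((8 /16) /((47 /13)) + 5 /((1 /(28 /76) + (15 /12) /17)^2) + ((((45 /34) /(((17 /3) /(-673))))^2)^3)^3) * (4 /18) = 4909049800579473063031141980255906951849660833119243544523702294450205280727595224856557231613493 /6436237394916740126351787090131827997106511220618311630848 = 762720437325164428661001100000000000000.00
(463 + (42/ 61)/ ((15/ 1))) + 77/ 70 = 283129/ 610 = 464.15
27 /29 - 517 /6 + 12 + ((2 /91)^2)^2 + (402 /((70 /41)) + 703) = 51619302289097 /59660216070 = 865.22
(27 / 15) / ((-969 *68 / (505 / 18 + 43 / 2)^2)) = -49729 / 741285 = -0.07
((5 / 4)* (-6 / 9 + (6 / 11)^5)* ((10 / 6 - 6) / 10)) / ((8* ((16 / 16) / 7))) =13594217 / 46382688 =0.29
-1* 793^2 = -628849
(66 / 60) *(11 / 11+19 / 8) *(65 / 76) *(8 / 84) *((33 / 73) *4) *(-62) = -1316601 / 38836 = -33.90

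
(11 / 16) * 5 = 55 / 16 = 3.44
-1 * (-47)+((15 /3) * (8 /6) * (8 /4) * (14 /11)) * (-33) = -513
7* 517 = 3619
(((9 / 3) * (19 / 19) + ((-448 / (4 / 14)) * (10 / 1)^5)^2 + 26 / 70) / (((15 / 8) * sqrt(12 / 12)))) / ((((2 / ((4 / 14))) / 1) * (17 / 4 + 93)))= 19262080548414.74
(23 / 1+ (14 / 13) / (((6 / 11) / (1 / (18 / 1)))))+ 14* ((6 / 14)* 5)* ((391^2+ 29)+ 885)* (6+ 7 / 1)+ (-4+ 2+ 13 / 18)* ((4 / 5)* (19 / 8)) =421060096187 / 7020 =59980070.68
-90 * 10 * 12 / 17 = -10800 / 17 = -635.29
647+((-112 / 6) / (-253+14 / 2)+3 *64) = 309619 / 369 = 839.08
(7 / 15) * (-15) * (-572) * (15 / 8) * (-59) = -885885 / 2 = -442942.50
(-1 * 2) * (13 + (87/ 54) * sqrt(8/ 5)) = -26 - 58 * sqrt(10)/ 45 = -30.08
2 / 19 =0.11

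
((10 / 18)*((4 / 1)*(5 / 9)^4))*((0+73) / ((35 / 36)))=730000 / 45927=15.89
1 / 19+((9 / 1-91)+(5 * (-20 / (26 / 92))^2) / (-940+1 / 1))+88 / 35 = -11196814693 / 105529515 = -106.10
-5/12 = -0.42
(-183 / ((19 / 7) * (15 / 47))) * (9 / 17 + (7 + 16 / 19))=-54266576 / 30685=-1768.51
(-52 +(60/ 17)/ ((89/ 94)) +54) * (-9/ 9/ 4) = -4333/ 3026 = -1.43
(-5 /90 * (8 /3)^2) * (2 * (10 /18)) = -320 /729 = -0.44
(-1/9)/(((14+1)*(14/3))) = -1/630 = -0.00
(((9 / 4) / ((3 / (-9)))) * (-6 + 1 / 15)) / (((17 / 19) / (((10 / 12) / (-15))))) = -1691 / 680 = -2.49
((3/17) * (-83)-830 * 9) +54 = -126321/17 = -7430.65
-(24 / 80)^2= -9 / 100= -0.09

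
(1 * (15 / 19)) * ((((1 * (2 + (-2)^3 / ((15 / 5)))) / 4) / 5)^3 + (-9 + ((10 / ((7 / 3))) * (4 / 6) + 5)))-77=-18649807 / 239400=-77.90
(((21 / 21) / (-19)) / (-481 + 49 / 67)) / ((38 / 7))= 469 / 23232516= 0.00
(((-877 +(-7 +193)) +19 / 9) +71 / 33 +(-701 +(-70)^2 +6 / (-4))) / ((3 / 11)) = 695131 / 54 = 12872.80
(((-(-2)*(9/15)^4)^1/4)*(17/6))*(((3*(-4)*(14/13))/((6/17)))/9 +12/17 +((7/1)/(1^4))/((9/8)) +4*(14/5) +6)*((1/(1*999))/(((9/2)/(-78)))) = -22166/346875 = -0.06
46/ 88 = 23/ 44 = 0.52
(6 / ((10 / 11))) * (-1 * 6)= -198 / 5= -39.60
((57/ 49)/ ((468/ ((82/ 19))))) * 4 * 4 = 328/ 1911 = 0.17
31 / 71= 0.44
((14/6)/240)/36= 0.00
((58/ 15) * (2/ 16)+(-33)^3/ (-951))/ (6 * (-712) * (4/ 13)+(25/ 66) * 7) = -104094419/ 3567939610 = -0.03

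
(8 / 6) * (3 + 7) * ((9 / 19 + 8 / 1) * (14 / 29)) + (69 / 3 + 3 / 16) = 2055823 / 26448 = 77.73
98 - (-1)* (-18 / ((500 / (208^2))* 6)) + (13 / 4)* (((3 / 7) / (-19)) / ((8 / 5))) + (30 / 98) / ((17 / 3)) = -161.58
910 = 910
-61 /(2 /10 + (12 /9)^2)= -2745 /89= -30.84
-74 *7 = -518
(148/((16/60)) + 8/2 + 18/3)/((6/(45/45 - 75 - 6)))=-22600/3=-7533.33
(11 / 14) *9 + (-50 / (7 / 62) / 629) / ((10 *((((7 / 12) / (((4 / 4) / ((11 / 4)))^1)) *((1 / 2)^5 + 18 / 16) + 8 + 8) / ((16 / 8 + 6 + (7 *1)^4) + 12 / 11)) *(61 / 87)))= -210112658163 / 32409910610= -6.48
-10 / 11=-0.91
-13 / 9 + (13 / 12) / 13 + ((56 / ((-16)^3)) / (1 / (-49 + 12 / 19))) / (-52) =-6254633 / 4552704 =-1.37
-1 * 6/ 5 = -6/ 5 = -1.20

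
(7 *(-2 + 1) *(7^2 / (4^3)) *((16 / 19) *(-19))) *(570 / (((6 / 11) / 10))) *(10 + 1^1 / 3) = 55557425 / 6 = 9259570.83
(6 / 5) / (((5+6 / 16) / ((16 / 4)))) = 192 / 215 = 0.89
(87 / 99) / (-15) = -29 / 495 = -0.06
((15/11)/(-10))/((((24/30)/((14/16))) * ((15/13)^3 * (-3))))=15379/475200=0.03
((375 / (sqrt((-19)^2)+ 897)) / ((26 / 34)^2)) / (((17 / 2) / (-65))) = -31875 / 5954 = -5.35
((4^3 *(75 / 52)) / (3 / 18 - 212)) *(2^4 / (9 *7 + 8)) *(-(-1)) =-115200 / 1173133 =-0.10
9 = 9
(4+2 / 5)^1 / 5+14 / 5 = 92 / 25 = 3.68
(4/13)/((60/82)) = 82/195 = 0.42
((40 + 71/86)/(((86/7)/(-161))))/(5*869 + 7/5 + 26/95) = -375905215/3054059864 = -0.12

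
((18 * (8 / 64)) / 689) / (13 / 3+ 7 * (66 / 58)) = 0.00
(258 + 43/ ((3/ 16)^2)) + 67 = 13933/ 9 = 1548.11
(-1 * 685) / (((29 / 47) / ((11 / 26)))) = -354145 / 754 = -469.69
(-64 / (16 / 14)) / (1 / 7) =-392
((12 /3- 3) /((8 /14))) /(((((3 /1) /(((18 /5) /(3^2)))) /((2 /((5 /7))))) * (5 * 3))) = 0.04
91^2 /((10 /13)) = 107653 /10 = 10765.30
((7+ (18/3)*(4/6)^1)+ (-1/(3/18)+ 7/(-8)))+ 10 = 113/8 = 14.12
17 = 17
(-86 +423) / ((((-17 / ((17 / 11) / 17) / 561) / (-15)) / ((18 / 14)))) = 136485 / 7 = 19497.86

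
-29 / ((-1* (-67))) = -29 / 67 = -0.43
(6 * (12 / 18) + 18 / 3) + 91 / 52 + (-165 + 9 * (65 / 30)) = -535 / 4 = -133.75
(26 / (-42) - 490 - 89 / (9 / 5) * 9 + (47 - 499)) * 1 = -29140 / 21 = -1387.62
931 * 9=8379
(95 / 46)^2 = 9025 / 2116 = 4.27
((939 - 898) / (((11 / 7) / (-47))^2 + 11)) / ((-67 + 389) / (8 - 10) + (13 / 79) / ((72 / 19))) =-701185198 / 30282688117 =-0.02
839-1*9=830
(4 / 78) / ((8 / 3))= 1 / 52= 0.02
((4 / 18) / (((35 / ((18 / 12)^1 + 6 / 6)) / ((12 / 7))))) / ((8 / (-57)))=-19 / 98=-0.19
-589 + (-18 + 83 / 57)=-34516 / 57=-605.54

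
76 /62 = 38 /31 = 1.23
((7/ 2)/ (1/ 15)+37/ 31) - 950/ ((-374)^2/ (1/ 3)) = 174610339/ 3252117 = 53.69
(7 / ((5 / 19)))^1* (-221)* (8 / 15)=-235144 / 75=-3135.25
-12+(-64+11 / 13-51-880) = -13080 / 13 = -1006.15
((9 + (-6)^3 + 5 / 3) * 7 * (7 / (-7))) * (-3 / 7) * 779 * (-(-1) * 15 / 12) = -599830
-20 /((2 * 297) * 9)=-10 /2673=-0.00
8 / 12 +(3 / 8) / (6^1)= 35 / 48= 0.73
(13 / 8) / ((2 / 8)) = 6.50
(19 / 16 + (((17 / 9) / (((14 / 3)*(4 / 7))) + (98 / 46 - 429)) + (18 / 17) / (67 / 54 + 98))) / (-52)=8.17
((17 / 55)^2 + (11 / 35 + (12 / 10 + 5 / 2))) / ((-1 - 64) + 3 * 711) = 174051 / 87579800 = 0.00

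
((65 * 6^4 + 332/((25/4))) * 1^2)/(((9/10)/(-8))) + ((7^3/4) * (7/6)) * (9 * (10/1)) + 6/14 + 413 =-932217299/1260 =-739855.00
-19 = -19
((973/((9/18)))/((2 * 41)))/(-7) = -139/41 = -3.39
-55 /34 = -1.62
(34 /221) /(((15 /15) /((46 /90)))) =46 /585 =0.08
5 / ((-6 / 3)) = -5 / 2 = -2.50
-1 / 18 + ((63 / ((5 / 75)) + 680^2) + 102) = 8342045 / 18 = 463446.94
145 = 145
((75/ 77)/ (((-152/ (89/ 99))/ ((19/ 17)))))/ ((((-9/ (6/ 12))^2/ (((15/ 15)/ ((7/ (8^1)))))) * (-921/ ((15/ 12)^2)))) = 55625/ 1443697649856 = 0.00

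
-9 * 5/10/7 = -9/14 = -0.64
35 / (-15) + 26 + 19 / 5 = 412 / 15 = 27.47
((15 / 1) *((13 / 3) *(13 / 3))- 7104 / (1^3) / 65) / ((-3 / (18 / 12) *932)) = -33613 / 363480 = -0.09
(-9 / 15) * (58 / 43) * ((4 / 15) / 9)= -232 / 9675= -0.02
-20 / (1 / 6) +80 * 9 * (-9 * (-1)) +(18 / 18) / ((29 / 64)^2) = 5352856 / 841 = 6364.87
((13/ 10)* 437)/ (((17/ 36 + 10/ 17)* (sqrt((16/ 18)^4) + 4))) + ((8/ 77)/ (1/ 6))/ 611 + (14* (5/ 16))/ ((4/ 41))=156.68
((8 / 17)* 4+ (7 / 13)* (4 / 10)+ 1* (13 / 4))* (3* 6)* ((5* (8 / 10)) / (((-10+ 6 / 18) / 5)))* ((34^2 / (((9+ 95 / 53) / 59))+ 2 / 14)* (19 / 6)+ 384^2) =-213970244916816 / 6415409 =-33352549.29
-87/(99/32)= -928/33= -28.12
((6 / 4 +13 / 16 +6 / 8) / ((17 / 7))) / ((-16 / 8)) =-343 / 544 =-0.63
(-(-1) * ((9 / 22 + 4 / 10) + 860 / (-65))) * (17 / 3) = -100657 / 1430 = -70.39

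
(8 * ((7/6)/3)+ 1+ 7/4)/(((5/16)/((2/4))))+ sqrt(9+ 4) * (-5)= 422/45-5 * sqrt(13)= -8.65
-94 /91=-1.03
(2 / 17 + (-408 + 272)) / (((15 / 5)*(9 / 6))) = -1540 / 51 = -30.20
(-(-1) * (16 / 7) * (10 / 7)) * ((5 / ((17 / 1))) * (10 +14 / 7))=9600 / 833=11.52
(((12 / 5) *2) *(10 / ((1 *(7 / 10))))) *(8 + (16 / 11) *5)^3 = 325140480 / 1331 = 244282.85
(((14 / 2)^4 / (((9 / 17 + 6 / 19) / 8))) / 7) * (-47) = -5950952 / 39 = -152588.51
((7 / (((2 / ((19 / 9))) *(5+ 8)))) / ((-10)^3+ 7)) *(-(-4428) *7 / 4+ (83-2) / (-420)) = -763401 / 172120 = -4.44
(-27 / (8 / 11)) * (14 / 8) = -2079 / 32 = -64.97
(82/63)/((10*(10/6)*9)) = 41/4725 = 0.01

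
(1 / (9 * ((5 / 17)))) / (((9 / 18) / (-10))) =-68 / 9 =-7.56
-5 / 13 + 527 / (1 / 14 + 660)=49709 / 120133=0.41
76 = 76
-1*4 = -4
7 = 7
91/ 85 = 1.07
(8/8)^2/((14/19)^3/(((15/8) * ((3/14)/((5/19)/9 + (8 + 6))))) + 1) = 52780005/790059877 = 0.07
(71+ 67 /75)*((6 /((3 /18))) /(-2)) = -32352 /25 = -1294.08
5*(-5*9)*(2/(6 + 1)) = -450/7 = -64.29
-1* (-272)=272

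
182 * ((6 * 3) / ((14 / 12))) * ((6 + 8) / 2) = 19656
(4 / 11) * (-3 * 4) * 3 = -144 / 11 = -13.09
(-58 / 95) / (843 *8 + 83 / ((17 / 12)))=-493 / 5493090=-0.00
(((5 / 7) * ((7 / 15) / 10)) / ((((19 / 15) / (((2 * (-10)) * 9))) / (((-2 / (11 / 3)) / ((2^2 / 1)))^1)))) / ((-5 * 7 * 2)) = -27 / 2926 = -0.01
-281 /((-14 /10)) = 1405 /7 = 200.71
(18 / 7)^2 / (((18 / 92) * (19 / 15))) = 24840 / 931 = 26.68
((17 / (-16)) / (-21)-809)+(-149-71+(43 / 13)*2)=-4465555 / 4368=-1022.33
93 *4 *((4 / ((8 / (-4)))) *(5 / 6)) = -620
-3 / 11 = -0.27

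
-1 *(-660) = 660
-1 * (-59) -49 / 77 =642 / 11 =58.36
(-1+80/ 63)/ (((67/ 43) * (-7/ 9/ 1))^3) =-109481139/ 722131963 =-0.15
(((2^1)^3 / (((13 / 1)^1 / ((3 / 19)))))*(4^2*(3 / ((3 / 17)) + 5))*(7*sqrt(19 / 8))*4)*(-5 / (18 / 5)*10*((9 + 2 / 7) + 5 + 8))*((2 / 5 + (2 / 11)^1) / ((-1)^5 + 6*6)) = -163840*sqrt(38) / 133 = -7593.82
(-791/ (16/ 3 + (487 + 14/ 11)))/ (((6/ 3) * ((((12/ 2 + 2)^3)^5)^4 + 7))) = -0.00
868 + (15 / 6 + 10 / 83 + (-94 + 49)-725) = 16703 / 166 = 100.62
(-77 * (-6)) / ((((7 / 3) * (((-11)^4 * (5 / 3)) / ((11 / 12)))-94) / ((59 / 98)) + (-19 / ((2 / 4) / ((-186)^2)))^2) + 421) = 81774 / 305909005719209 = 0.00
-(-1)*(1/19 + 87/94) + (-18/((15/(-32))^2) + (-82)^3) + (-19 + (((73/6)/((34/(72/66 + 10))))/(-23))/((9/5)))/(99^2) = -14012007874251917753/25409438230275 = -551448.94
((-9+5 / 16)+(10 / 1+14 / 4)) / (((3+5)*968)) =7 / 11264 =0.00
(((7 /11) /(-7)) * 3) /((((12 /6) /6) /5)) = -45 /11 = -4.09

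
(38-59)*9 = -189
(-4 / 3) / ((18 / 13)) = -26 / 27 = -0.96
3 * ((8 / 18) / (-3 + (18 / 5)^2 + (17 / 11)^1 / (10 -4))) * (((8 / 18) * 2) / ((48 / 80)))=88000 / 455193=0.19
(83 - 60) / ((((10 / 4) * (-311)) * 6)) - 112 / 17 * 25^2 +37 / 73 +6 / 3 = -23823665728 / 5789265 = -4115.15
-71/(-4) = 17.75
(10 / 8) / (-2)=-5 / 8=-0.62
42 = 42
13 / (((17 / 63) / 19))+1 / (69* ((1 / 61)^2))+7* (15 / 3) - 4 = 1173329 / 1173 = 1000.28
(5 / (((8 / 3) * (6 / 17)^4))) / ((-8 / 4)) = -417605 / 6912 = -60.42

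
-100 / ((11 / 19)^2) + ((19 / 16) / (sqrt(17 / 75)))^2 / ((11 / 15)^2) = -151015325 / 526592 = -286.78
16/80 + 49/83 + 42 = 17758/415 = 42.79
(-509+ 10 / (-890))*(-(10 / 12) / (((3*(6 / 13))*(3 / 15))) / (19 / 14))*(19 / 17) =51531025 / 40851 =1261.44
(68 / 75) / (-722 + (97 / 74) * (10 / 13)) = -32708 / 26009775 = -0.00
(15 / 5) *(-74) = -222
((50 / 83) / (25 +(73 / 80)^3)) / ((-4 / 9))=-19200000 / 364896137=-0.05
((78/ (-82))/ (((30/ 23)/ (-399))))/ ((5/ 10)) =119301/ 205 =581.96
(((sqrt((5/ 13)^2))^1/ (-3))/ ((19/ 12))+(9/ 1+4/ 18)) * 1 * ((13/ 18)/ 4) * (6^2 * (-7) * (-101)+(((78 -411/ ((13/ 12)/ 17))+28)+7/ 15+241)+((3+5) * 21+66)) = 38801587993/ 1200420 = 32323.34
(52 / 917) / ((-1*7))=-52 / 6419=-0.01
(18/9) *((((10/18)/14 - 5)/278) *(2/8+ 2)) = -625/7784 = -0.08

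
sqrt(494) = 22.23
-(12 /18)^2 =-4 /9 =-0.44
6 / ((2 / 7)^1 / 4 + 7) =28 / 33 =0.85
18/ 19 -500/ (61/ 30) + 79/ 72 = -20349383/ 83448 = -243.86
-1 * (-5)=5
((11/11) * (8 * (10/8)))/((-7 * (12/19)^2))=-1805/504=-3.58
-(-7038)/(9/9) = 7038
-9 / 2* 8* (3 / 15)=-36 / 5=-7.20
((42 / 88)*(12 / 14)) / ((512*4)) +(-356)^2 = 5710217225 / 45056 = 126736.00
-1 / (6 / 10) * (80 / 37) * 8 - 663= -76793 / 111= -691.83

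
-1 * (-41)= 41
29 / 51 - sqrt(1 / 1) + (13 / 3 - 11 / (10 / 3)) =307 / 510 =0.60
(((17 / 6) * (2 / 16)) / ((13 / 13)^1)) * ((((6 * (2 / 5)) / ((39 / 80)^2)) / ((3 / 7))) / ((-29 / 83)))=-3160640 / 132327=-23.89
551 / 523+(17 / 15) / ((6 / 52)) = 255961 / 23535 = 10.88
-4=-4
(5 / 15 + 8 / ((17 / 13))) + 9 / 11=4078 / 561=7.27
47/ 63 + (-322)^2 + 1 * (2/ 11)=71853655/ 693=103684.93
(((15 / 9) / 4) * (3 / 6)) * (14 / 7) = 0.42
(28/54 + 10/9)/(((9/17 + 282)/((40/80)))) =374/129681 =0.00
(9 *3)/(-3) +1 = -8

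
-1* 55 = -55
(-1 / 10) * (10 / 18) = -1 / 18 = -0.06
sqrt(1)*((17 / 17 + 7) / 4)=2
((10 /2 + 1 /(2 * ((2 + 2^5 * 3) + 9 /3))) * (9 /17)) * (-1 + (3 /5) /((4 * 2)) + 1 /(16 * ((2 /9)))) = -937197 /549440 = -1.71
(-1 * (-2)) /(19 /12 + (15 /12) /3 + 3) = 2 /5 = 0.40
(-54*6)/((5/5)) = -324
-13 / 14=-0.93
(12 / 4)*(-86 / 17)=-258 / 17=-15.18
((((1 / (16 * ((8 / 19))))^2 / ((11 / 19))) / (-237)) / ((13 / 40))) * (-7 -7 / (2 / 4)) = 240065 / 23136256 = 0.01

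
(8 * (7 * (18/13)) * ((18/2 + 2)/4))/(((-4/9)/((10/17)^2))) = -623700/3757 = -166.01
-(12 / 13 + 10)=-142 / 13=-10.92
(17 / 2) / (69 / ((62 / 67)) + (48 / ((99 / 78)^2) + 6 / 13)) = 2486913 / 30668669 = 0.08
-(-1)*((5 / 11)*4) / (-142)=-10 / 781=-0.01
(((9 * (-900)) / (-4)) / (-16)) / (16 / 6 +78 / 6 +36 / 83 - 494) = 504225 / 1903952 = 0.26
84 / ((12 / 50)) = 350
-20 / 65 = -4 / 13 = -0.31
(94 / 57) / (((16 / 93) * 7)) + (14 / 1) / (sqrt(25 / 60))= 23.06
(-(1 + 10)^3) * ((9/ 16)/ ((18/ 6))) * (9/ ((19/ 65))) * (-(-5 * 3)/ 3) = -11679525/ 304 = -38419.49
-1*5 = -5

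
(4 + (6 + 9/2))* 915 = 26535/2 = 13267.50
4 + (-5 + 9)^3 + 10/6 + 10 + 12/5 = 82.07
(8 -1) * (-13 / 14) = -13 / 2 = -6.50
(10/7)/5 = 2/7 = 0.29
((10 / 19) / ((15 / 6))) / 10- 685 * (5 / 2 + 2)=-3082.48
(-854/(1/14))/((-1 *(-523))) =-11956/523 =-22.86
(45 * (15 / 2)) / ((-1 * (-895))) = 0.38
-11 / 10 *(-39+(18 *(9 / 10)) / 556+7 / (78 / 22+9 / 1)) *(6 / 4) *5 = 81051971 / 255760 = 316.91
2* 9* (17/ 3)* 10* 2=2040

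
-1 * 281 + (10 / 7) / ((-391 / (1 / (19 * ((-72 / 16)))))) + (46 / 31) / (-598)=-53001241528 / 188614881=-281.00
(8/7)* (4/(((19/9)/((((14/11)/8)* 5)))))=360/209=1.72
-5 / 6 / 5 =-1 / 6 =-0.17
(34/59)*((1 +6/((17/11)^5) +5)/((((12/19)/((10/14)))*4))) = 5363795/4927739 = 1.09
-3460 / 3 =-1153.33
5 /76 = 0.07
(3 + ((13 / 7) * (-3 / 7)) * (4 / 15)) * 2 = 1366 / 245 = 5.58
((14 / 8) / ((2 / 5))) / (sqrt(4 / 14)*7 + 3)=-21 / 8 + 7*sqrt(14) / 8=0.65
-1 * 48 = -48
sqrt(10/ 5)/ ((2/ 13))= 13 * sqrt(2)/ 2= 9.19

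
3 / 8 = 0.38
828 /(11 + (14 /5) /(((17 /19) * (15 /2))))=1055700 /14557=72.52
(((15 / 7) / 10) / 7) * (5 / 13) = 15 / 1274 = 0.01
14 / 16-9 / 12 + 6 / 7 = 55 / 56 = 0.98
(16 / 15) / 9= 16 / 135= 0.12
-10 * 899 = -8990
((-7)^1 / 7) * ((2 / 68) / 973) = -1 / 33082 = -0.00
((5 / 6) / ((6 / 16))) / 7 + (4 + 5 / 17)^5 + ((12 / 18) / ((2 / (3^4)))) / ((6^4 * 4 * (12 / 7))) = 11147279297579 / 7633151232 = 1460.38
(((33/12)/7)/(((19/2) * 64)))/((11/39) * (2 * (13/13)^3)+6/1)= 429/4358144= 0.00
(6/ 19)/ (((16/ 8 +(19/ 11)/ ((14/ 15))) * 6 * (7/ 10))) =220/ 11267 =0.02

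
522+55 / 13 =6841 / 13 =526.23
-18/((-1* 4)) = 9/2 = 4.50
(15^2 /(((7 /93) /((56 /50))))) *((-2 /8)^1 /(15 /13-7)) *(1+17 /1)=97929 /38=2577.08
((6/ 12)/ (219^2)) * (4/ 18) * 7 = 7/ 431649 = 0.00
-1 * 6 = -6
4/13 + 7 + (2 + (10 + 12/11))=2917/143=20.40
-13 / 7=-1.86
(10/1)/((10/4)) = 4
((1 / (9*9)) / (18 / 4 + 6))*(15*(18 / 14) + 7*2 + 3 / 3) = 160 / 3969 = 0.04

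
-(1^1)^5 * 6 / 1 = -6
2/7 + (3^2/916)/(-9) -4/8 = -1381/6412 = -0.22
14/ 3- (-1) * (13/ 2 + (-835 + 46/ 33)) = -54281/ 66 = -822.44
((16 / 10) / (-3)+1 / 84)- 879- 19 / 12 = -92516 / 105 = -881.10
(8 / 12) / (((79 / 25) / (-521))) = -26050 / 237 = -109.92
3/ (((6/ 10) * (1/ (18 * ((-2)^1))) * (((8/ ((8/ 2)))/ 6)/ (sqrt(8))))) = -1080 * sqrt(2) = -1527.35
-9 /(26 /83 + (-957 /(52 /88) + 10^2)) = 9711 /1639244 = 0.01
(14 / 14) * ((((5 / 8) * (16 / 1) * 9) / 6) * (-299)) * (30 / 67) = -134550 / 67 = -2008.21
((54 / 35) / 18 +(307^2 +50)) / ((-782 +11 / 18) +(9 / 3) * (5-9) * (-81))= 59408424 / 120085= 494.72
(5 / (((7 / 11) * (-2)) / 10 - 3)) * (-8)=550 / 43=12.79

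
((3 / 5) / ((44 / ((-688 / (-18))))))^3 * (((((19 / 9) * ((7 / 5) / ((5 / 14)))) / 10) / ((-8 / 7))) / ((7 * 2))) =-74021017 / 10107281250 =-0.01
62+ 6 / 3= 64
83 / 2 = 41.50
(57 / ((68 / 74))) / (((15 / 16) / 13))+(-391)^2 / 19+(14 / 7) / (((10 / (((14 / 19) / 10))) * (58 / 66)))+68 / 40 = 8908.23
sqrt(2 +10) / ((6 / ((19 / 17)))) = 19 * sqrt(3) / 51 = 0.65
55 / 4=13.75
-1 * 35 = -35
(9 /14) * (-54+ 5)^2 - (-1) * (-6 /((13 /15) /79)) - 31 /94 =608707 /611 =996.25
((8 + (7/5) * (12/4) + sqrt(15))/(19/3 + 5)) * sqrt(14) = 3 * sqrt(210)/34 + 183 * sqrt(14)/170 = 5.31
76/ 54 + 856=857.41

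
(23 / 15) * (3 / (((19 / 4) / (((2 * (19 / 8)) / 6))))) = 23 / 30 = 0.77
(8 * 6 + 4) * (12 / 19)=624 / 19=32.84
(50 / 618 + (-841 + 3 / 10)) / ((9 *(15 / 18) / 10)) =-5195026 / 4635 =-1120.83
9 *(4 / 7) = 36 / 7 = 5.14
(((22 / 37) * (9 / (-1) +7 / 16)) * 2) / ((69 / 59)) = -88913 / 10212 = -8.71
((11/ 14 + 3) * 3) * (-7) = -79.50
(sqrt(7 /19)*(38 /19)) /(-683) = -2*sqrt(133) /12977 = -0.00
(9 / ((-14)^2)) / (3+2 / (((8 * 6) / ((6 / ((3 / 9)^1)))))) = 0.01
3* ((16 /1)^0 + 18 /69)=87 /23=3.78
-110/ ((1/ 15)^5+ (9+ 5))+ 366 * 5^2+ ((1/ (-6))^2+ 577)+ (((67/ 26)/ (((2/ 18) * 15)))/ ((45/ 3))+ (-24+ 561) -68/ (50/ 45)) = 1268120734943041/ 124385636700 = 10195.07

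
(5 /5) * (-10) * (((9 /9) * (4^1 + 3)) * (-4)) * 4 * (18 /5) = 4032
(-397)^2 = 157609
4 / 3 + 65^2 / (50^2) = 907 / 300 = 3.02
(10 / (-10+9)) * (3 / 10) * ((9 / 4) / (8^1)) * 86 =-1161 / 16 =-72.56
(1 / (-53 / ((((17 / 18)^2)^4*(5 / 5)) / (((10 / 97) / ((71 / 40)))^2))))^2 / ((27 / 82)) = 4488352222081636016703329638795638281 / 117892330969075172319323750400000000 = 38.07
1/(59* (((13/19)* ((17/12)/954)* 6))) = 36252/13039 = 2.78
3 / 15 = 1 / 5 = 0.20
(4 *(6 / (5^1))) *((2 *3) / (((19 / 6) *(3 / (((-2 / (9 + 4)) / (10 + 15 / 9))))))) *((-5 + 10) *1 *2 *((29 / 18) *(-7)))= 5568 / 1235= 4.51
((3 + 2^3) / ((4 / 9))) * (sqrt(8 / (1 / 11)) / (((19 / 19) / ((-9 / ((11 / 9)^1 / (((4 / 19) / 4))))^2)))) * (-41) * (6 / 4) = -7263027 * sqrt(22) / 15884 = -2144.71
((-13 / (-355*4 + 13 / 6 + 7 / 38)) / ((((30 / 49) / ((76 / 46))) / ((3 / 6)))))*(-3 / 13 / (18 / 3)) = -17689 / 37170760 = -0.00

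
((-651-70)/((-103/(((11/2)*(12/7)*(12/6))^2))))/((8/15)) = 32670/7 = 4667.14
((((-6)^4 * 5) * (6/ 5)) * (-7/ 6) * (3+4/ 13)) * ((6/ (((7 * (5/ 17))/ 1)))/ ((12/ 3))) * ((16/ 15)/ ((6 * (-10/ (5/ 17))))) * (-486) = -18055872/ 325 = -55556.53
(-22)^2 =484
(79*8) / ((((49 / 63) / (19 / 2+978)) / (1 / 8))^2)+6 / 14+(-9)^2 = 24960227055 / 1568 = 15918512.15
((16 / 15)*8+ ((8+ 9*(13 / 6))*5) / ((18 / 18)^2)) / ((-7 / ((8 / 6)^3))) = -49.45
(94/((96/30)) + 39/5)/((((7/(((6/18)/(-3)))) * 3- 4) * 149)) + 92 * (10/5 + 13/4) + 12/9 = 484.33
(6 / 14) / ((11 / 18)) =54 / 77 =0.70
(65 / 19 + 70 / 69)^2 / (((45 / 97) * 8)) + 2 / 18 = 669745733 / 123747912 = 5.41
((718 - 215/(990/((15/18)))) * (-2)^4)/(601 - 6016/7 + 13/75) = -149234575/3355704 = -44.47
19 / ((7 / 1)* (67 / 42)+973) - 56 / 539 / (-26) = 137734 / 5910905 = 0.02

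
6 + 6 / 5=36 / 5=7.20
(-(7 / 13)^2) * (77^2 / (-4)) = 290521 / 676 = 429.76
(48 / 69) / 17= 16 / 391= 0.04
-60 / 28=-15 / 7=-2.14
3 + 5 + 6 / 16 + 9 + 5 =179 / 8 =22.38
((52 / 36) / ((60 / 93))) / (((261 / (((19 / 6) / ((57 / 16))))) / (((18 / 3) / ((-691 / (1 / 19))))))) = -1612 / 462600315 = -0.00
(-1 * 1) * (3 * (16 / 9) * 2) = -32 / 3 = -10.67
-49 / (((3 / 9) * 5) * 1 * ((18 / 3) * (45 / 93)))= -1519 / 150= -10.13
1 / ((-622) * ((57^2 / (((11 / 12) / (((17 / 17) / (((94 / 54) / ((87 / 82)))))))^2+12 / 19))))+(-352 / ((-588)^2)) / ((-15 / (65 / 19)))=0.00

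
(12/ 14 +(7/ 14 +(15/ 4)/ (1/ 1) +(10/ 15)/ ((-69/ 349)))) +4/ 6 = 13921/ 5796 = 2.40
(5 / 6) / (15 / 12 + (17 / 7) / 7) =0.52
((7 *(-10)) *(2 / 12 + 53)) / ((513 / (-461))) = 5147065 / 1539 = 3344.42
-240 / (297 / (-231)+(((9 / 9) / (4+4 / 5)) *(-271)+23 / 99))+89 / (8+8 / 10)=40086133 / 2805836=14.29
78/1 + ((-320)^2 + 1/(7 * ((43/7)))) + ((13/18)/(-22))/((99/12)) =14396214626/140481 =102478.02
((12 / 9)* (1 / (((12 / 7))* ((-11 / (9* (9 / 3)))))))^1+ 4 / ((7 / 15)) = 513 / 77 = 6.66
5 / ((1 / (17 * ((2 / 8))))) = 85 / 4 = 21.25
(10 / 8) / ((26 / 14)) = 35 / 52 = 0.67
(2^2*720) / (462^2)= 80 / 5929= 0.01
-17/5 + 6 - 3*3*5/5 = -32/5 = -6.40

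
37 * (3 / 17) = 111 / 17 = 6.53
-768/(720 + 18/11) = -1408/1323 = -1.06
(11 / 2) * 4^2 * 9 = 792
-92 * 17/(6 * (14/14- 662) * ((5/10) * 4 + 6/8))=3128/21813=0.14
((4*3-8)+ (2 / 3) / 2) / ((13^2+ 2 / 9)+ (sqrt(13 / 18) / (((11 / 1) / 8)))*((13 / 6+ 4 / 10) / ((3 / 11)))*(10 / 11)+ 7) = 21411 / 869930-63*sqrt(26) / 434965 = 0.02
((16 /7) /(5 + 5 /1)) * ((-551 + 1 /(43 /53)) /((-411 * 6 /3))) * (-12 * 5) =-378240 /41237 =-9.17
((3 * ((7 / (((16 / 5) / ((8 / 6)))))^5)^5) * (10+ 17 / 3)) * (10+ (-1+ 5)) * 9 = 2481066247495802.46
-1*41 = -41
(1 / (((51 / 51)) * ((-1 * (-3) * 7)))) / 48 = 1 / 1008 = 0.00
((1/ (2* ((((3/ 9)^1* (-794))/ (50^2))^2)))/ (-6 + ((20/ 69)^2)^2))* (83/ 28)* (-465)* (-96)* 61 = -60087700.33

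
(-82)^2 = 6724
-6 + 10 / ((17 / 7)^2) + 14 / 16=-3.43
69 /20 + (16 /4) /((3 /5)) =607 /60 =10.12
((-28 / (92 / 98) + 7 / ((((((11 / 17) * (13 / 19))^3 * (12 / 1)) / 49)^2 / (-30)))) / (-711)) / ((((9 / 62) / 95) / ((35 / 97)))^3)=30427338749276567757163157161140625 / 3533056283885669124448293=8612186250.20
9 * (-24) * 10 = -2160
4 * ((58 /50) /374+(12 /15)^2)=12026 /4675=2.57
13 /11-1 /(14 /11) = 61 /154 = 0.40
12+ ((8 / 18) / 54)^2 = 708592 / 59049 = 12.00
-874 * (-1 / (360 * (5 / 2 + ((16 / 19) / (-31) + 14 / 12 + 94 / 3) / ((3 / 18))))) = 257393 / 20921670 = 0.01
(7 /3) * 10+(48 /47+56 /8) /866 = 23.34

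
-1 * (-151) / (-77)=-1.96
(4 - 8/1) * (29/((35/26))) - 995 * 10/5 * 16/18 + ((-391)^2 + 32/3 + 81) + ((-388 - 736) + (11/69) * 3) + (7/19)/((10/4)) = 20647456003/137655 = 149994.23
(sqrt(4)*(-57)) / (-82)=57 / 41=1.39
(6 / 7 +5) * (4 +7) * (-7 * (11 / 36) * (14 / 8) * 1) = -34727 / 144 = -241.16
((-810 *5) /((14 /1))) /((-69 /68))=285.09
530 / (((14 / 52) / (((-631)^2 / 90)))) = 548665858 / 63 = 8708981.87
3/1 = 3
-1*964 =-964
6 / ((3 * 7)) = 2 / 7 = 0.29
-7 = -7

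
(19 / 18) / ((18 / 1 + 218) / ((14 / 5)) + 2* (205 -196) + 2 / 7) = 133 / 12924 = 0.01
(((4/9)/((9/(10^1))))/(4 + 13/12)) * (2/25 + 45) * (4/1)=144256/8235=17.52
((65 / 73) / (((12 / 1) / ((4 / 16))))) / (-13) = -5 / 3504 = -0.00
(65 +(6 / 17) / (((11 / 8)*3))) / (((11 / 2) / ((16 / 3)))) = 129824 / 2057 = 63.11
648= 648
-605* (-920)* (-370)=-205942000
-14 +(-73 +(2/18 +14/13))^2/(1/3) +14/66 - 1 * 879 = 731717942/50193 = 14578.09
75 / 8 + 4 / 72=679 / 72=9.43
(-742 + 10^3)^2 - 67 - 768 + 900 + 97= 66726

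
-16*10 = -160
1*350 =350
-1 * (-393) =393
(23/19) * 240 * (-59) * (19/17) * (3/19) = -977040/323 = -3024.89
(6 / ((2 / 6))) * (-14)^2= 3528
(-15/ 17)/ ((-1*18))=5/ 102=0.05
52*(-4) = -208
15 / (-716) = -15 / 716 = -0.02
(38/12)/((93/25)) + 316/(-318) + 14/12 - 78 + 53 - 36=-886862/14787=-59.98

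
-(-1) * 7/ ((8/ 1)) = 7/ 8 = 0.88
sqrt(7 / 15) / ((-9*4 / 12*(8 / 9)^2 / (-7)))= 63*sqrt(105) / 320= 2.02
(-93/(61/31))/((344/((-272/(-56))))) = -49011/73444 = -0.67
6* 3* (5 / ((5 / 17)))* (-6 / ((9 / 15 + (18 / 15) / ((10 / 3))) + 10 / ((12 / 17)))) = -275400 / 2269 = -121.38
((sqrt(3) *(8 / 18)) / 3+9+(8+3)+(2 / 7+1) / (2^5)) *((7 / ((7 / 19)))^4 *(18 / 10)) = 521284 *sqrt(3) / 15+5265098721 / 1120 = 4761173.69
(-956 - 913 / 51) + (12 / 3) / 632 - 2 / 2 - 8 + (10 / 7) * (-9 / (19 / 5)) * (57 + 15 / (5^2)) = -1177.78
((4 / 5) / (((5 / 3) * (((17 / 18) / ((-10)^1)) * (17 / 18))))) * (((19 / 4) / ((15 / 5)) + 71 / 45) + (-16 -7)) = 106.76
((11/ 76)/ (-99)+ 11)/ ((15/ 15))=7523/ 684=11.00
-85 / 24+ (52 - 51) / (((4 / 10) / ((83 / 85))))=-449 / 408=-1.10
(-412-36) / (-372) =112 / 93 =1.20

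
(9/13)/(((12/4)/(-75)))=-225/13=-17.31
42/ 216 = 7/ 36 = 0.19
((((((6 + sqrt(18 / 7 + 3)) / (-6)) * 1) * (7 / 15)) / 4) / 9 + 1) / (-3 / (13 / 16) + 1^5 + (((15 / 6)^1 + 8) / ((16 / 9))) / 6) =-110864 / 191835 + 104 * sqrt(273) / 575505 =-0.57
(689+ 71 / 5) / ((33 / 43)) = 50396 / 55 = 916.29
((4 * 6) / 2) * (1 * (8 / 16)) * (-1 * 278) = -1668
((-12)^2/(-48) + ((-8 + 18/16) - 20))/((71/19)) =-4541/568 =-7.99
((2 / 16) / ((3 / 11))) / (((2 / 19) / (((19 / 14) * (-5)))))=-19855 / 672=-29.55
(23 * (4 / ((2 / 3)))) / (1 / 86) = 11868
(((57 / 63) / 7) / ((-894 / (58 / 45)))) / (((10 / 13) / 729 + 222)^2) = -610953759 / 161586171564590080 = -0.00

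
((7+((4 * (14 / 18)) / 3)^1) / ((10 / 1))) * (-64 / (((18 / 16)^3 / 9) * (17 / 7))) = -24887296 / 185895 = -133.88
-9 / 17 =-0.53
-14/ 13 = -1.08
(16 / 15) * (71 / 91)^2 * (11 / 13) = 887216 / 1614795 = 0.55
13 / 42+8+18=1105 / 42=26.31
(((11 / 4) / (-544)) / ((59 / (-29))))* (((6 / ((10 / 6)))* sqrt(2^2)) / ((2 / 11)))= 31581 / 320960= 0.10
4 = 4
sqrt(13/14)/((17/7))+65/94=sqrt(182)/34+65/94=1.09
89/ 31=2.87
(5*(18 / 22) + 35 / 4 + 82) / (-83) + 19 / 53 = -151781 / 193556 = -0.78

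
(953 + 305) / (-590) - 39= -12134 / 295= -41.13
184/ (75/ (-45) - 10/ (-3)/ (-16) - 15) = -1472/ 135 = -10.90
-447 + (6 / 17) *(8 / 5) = -37947 / 85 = -446.44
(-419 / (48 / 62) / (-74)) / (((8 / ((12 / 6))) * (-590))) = -12989 / 4191360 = -0.00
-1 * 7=-7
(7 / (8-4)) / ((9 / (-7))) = -49 / 36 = -1.36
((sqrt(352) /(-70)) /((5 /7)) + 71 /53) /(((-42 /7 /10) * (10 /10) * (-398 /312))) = 18460 /10547 - 104 * sqrt(22) /995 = 1.26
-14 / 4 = -7 / 2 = -3.50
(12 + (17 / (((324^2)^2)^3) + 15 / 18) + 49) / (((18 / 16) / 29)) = 1593.93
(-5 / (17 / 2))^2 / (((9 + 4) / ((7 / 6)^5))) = 420175 / 7303608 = 0.06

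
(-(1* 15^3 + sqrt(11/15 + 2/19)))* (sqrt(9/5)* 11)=11* sqrt(5)* (-961875 - sqrt(68115))/475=-49821.93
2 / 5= 0.40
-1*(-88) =88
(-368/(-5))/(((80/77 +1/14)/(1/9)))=56672/7695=7.36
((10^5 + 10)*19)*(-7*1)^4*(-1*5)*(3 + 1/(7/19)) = -130353034000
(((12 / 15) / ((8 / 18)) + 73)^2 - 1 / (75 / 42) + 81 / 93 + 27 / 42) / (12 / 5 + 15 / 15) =60716533 / 36890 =1645.88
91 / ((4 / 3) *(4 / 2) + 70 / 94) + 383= 15158 / 37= 409.68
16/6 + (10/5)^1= 14/3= 4.67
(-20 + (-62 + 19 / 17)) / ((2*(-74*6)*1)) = 1375 / 15096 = 0.09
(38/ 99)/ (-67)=-38/ 6633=-0.01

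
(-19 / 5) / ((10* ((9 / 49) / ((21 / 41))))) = -1.06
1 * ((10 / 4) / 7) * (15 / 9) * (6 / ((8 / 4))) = 25 / 14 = 1.79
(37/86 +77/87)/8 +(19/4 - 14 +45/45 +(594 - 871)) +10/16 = -17026673/59856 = -284.46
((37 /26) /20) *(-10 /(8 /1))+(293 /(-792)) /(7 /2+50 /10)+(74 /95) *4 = 198427303 /66512160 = 2.98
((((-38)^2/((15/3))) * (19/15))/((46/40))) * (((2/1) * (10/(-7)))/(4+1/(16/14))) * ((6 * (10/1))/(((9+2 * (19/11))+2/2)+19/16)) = -763.96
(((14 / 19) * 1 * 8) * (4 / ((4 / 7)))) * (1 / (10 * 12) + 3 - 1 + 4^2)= 211778 / 285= 743.08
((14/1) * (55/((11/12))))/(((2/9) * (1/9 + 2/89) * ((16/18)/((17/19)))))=115812585/4066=28483.17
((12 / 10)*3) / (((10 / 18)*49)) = 162 / 1225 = 0.13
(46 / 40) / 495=23 / 9900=0.00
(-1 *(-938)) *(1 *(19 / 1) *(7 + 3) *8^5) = 5839912960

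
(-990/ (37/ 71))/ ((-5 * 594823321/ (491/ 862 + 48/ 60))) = 41492187/ 47428237499935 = 0.00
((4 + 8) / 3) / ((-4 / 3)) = -3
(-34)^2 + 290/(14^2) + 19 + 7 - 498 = 67177/98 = 685.48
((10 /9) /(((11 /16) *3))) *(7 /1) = 1120 /297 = 3.77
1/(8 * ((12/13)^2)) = 169/1152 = 0.15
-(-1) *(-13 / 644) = -13 / 644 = -0.02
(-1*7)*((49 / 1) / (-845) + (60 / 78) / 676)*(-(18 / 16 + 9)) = -708183 / 175760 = -4.03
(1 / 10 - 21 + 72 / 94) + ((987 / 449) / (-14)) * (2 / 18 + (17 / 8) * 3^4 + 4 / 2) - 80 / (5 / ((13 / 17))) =-5142519581 / 86100240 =-59.73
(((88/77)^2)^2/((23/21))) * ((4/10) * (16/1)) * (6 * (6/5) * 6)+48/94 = 3996662232/9269575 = 431.16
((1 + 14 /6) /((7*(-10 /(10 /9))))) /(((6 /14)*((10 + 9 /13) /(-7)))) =910 /11259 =0.08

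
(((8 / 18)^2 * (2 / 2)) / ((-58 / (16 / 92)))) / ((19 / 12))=-128 / 342171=-0.00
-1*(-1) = 1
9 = 9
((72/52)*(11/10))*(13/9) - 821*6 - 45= -24844/5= -4968.80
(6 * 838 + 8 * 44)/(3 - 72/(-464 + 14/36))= 44896100/26331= 1705.07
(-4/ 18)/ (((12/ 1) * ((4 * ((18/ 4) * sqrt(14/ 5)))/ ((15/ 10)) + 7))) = 5/ 13662 - 2 * sqrt(70)/ 15939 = -0.00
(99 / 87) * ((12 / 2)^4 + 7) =42999 / 29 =1482.72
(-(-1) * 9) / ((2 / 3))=27 / 2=13.50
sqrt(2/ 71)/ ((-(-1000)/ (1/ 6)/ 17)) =17*sqrt(142)/ 426000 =0.00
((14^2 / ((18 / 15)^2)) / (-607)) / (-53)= 1225 / 289539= 0.00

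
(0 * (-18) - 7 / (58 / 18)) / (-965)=0.00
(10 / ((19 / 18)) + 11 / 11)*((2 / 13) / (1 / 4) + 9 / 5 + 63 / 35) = 54526 / 1235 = 44.15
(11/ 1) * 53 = 583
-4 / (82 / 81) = -162 / 41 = -3.95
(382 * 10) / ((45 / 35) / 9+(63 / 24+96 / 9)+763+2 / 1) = 641760 / 130777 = 4.91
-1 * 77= -77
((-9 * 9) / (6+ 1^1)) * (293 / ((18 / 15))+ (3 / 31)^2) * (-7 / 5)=38013813 / 9610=3955.65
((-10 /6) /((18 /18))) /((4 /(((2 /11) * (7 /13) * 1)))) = -35 /858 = -0.04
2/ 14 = 1/ 7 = 0.14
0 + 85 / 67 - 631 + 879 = 16701 / 67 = 249.27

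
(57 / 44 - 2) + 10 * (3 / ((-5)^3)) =-1039 / 1100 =-0.94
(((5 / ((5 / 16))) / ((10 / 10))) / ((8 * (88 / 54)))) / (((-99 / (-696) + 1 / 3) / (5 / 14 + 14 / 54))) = 40542 / 25487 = 1.59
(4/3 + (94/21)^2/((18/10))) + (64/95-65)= -19554719/377055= -51.86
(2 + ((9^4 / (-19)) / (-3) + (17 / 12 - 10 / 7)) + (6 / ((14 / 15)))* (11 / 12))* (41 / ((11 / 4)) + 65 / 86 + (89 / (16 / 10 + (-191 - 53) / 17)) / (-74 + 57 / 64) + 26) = 4916285010586225 / 957230138172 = 5135.95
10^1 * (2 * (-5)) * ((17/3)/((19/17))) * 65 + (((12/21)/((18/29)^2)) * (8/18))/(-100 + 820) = -575159114021/17452260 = -32956.14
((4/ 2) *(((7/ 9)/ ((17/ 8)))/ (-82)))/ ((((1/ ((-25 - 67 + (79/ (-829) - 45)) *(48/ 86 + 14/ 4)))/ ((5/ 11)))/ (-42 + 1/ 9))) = -515766160/ 5453991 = -94.57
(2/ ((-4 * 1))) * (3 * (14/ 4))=-5.25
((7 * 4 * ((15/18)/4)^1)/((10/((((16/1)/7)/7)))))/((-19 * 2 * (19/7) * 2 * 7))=-1/7581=-0.00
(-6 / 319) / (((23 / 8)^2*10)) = -192 / 843755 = -0.00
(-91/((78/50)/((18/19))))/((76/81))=-58.90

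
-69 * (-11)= 759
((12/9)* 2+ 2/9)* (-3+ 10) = 182/9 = 20.22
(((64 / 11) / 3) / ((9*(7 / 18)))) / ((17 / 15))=640 / 1309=0.49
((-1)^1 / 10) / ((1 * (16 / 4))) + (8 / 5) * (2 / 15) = 113 / 600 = 0.19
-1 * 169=-169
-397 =-397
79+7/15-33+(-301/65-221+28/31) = -1077587/6045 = -178.26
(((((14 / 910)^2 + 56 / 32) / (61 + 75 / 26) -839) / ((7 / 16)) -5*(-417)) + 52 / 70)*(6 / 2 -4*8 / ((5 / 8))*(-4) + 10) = 62882700903 / 1717625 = 36610.26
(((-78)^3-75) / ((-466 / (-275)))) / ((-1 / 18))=1174701825 / 233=5041638.73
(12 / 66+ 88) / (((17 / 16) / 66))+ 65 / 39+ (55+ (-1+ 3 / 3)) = 282250 / 51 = 5534.31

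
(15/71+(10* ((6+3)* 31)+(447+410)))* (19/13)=4920088/923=5330.54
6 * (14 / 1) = 84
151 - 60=91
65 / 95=13 / 19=0.68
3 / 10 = 0.30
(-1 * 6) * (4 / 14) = -12 / 7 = -1.71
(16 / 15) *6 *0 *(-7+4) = 0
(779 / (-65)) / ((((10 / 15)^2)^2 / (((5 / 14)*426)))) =-13440087 / 1456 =-9230.83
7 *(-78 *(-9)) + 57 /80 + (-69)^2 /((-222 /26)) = 12897069 /2960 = 4357.12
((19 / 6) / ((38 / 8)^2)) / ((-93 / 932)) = -7456 / 5301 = -1.41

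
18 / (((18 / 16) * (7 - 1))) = 8 / 3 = 2.67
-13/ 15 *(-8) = 104/ 15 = 6.93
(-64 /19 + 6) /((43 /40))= 2000 /817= 2.45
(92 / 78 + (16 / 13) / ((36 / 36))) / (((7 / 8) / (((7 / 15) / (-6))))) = -376 / 1755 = -0.21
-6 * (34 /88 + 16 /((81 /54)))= -66.32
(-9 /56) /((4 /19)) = -171 /224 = -0.76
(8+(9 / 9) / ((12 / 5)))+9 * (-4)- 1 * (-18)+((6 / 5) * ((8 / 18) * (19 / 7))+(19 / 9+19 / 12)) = -1399 / 315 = -4.44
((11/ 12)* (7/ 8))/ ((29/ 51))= 1309/ 928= 1.41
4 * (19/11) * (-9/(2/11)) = -342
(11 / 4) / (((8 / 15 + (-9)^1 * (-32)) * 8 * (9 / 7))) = 385 / 415488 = 0.00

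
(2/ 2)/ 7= 1/ 7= 0.14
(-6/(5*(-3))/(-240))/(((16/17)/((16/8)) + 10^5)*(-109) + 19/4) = 17/111180474750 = 0.00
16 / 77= 0.21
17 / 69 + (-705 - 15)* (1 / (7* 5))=-9817 / 483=-20.33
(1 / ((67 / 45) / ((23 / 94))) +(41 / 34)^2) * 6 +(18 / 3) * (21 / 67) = 21098013 / 1820122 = 11.59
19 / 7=2.71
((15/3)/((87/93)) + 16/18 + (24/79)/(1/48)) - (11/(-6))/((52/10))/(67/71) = 1522189285/71836596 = 21.19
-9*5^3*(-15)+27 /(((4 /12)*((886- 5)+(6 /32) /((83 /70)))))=9873430659 /585089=16875.09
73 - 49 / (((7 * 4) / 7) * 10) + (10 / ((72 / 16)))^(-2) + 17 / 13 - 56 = 17.29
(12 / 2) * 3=18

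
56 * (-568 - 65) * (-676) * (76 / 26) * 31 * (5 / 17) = 10857013440 / 17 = 638647849.41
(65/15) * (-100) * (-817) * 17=18055700/3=6018566.67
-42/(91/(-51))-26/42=6257/273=22.92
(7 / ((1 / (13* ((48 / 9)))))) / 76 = 364 / 57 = 6.39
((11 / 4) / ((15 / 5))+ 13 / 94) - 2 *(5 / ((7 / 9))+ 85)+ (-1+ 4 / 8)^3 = -1436497 / 7896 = -181.93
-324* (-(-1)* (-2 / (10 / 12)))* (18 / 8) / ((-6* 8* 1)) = -729 / 20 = -36.45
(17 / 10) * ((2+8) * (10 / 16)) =85 / 8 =10.62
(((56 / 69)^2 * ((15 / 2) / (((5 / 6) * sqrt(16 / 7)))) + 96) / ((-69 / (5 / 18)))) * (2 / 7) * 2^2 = -640 / 1449 -2240 * sqrt(7) / 328509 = -0.46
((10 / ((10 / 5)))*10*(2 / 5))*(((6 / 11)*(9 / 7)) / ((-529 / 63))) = -9720 / 5819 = -1.67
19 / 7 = 2.71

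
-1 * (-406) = 406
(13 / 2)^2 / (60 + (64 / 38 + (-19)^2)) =3211 / 32124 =0.10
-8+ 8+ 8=8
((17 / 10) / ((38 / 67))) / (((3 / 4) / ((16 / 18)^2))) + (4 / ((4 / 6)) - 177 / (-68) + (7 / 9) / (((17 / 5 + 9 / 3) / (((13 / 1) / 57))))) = 148041299 / 12558240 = 11.79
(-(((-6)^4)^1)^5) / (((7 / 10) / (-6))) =219369506403778560 / 7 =31338500914825508.57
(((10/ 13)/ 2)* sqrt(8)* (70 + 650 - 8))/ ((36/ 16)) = 28480* sqrt(2)/ 117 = 344.25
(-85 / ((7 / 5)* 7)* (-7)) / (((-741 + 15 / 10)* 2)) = -0.04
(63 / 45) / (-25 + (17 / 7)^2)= -343 / 4680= -0.07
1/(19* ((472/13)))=13/8968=0.00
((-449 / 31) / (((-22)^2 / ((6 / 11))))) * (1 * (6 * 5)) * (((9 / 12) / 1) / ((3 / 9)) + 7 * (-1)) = 383895 / 165044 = 2.33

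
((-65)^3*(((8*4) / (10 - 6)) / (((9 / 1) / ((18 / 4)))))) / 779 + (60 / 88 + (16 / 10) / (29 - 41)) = -362364001 / 257070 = -1409.59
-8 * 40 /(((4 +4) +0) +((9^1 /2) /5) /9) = -3200 /81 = -39.51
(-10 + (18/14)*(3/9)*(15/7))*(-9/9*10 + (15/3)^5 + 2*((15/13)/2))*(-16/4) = 72107800/637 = 113199.06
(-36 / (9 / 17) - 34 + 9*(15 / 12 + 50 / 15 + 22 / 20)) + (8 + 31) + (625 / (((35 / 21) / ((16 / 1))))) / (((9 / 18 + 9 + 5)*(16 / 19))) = 278127 / 580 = 479.53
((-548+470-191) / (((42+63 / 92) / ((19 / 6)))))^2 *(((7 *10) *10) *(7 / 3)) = 5527483123600 / 8497467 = 650485.98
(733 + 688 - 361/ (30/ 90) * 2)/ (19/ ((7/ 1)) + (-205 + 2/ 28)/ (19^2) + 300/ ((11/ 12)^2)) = -23978570/ 11560291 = -2.07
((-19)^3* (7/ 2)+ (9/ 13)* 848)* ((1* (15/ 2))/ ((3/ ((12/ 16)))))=-9133575/ 208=-43911.42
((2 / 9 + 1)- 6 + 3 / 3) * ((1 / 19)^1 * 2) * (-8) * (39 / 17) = 416 / 57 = 7.30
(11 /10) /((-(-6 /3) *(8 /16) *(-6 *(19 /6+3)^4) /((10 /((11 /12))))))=-2592 /1874161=-0.00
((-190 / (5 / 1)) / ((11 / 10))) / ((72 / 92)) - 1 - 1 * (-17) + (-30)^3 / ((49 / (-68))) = 181627486 / 4851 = 37441.25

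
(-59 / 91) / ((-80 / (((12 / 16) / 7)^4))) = 4779 / 4474695680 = 0.00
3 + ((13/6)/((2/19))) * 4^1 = 256/3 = 85.33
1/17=0.06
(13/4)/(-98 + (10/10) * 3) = -13/380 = -0.03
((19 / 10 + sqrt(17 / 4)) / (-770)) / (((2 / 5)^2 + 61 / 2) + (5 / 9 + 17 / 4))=-45* sqrt(17) / 2457763 - 171 / 2457763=-0.00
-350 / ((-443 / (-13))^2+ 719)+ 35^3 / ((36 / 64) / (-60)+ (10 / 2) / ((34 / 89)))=7411013393665 / 2260830624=3278.00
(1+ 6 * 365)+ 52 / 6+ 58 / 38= 125468 / 57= 2201.19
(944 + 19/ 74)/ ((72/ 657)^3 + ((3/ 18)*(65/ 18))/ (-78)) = -8807150371500/ 59692433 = -147542.16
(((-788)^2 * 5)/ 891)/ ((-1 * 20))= -155236/ 891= -174.23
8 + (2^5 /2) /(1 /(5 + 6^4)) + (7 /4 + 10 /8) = 20827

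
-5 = -5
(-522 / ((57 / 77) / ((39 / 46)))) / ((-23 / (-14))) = -3657654 / 10051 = -363.91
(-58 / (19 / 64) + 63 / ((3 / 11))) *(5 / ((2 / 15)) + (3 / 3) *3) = 54837 / 38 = 1443.08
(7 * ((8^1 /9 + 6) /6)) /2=217 /54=4.02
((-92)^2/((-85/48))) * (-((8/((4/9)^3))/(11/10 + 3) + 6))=470158272/3485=134909.12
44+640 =684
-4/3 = -1.33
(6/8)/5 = 3/20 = 0.15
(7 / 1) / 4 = 7 / 4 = 1.75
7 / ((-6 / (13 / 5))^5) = -2599051 / 24300000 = -0.11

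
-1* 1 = -1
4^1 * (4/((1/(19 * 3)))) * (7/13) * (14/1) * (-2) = -178752/13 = -13750.15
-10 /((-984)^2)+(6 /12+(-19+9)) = -4599221 /484128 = -9.50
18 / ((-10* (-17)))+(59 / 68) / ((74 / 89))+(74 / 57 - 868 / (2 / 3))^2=138298062293831 / 81744840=1691826.20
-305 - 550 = -855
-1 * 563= -563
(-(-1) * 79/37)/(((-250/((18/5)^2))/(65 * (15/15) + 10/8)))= -339147/46250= -7.33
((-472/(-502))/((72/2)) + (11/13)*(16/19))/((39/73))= 30087461/21760947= 1.38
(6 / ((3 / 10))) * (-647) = -12940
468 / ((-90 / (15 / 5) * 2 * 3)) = -13 / 5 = -2.60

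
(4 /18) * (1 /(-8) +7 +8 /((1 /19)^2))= 23159 /36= 643.31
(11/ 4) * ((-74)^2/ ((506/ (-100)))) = -68450/ 23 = -2976.09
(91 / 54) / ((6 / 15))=455 / 108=4.21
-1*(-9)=9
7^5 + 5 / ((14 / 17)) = 235383 / 14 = 16813.07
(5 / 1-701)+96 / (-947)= -659208 / 947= -696.10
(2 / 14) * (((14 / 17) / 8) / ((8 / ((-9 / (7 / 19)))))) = -171 / 3808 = -0.04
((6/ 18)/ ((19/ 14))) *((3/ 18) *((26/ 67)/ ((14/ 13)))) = 169/ 11457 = 0.01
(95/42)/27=95/1134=0.08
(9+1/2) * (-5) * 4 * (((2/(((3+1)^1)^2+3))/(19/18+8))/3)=-120/163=-0.74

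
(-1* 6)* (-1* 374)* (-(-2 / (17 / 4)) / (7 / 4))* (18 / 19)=76032 / 133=571.67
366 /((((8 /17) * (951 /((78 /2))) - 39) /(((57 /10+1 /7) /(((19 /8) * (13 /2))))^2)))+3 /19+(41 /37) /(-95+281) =-1.74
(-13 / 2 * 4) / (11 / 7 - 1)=-91 / 2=-45.50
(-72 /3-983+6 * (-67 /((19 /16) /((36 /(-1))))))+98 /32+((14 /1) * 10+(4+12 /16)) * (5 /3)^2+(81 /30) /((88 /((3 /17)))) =2469711323 /213180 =11585.10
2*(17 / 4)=17 / 2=8.50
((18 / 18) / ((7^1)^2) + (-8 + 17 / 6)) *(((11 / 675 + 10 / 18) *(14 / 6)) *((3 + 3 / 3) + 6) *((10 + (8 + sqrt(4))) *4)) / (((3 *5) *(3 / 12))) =-37377152 / 25515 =-1464.91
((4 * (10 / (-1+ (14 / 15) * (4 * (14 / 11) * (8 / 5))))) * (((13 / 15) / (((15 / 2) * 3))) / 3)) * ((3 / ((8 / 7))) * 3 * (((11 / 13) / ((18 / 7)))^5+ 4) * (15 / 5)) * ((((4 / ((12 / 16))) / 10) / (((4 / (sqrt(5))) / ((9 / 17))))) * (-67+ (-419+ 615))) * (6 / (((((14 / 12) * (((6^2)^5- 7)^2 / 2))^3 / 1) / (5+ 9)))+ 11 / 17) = 35001172461009356663811929672230110755425932845185075551635826599 * sqrt(5) / 807349189043133729644410735043704077991918872925689986109312648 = 96.94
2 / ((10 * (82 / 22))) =11 / 205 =0.05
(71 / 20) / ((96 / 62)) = 2201 / 960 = 2.29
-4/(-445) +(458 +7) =206929/445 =465.01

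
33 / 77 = 0.43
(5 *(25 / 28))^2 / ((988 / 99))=1546875 / 774592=2.00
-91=-91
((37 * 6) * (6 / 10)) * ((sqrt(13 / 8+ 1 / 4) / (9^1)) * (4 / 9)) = 74 * sqrt(30) / 45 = 9.01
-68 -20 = -88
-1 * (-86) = 86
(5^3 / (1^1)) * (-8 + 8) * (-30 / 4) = 0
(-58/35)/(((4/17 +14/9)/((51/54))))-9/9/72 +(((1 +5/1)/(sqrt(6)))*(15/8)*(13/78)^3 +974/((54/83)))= 5*sqrt(6)/576 +1549630027/1035720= 1496.21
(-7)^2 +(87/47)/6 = 4635/94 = 49.31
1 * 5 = 5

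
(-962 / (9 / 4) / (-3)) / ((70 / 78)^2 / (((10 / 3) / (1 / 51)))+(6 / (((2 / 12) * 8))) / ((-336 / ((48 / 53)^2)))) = -11750294192 / 515091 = -22812.07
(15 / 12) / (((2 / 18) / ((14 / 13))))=12.12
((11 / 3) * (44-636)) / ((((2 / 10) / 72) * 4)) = -195360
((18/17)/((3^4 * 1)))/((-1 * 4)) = -1/306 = -0.00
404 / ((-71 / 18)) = -7272 / 71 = -102.42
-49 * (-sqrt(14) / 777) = 7 * sqrt(14) / 111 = 0.24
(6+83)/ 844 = 89/ 844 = 0.11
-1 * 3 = -3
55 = 55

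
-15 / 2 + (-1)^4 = -13 / 2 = -6.50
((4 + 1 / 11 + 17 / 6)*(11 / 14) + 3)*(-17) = -12053 / 84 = -143.49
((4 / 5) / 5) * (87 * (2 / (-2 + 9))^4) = 5568 / 60025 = 0.09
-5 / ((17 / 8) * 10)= -4 / 17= -0.24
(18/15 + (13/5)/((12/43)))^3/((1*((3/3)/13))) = 3266114683/216000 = 15120.90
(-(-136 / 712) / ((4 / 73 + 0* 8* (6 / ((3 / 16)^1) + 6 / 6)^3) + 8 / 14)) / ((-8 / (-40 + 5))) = 60809 / 45568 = 1.33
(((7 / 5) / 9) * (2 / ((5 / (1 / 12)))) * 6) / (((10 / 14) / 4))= 196 / 1125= 0.17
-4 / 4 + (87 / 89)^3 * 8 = 4563055 / 704969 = 6.47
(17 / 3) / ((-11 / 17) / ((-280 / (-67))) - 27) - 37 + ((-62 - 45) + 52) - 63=-60185425 / 387771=-155.21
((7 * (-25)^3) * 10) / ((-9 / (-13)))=-14218750 / 9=-1579861.11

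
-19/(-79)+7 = 572/79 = 7.24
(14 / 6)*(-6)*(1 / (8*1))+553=2205 / 4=551.25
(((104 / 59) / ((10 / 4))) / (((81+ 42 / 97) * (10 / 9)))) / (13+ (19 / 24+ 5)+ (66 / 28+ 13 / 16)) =0.00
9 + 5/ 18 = 167/ 18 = 9.28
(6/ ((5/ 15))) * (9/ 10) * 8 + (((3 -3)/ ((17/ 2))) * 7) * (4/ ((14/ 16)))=648/ 5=129.60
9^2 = 81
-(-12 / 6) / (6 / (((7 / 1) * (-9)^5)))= -137781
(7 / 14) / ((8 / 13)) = 13 / 16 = 0.81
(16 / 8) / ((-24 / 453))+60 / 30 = -143 / 4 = -35.75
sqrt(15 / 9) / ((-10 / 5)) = -sqrt(15) / 6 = -0.65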